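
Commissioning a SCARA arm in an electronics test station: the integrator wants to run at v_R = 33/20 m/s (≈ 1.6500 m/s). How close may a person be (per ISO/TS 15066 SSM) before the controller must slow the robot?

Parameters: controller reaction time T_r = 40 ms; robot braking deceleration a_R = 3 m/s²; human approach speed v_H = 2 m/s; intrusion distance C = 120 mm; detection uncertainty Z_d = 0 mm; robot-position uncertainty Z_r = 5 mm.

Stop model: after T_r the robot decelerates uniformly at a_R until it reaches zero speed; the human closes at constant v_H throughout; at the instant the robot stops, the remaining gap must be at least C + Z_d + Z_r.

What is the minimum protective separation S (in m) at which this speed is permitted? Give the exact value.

T_s = v_R/a_R = (33/20)/3 = 0.5500 s
robot covers v_R·T_r = 1.6500·0.0400 = 0.0660 m before braking
robot covers 1.6500·0.5500 − ½·3.0000·0.5500² = 0.4537 m while stopping
human over T_r+T_s: 2.0000·(0.0400+0.5500) = 1.1800 m
C+Z_d+Z_r = 0.1200+0.0000+0.0050 = 0.1250 m
S_min ≈ 0.0660+0.4537+1.1800+0.1250  ⇒  S_min = 7299/4000 m

S_min = 7299/4000 m = 1.8248 m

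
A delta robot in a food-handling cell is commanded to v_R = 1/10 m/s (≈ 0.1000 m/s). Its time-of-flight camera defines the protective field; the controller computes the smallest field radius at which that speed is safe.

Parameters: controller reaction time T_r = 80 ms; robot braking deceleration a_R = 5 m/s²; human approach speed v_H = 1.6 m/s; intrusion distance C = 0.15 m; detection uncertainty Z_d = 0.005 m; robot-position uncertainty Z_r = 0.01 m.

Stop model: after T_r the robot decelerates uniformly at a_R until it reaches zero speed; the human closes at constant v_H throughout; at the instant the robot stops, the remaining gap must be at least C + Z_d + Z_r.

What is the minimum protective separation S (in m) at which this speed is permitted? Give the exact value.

S_min = 167/500 m = 0.3340 m

T_s = v_R/a_R = (1/10)/5 = 0.0200 s
robot in T_r: 0.1000·0.0800 = 0.0080 m
robot under decel: 0.1000²/(2·5.0000) = 0.0010 m
person approaches 1.6000·(0.0800+0.0200) = 0.1600 m
margins: 0.1500+0.0050+0.0100 = 0.1650 m
S_min ≈ 0.0080+0.0010+0.1600+0.1650  ⇒  S_min = 167/500 m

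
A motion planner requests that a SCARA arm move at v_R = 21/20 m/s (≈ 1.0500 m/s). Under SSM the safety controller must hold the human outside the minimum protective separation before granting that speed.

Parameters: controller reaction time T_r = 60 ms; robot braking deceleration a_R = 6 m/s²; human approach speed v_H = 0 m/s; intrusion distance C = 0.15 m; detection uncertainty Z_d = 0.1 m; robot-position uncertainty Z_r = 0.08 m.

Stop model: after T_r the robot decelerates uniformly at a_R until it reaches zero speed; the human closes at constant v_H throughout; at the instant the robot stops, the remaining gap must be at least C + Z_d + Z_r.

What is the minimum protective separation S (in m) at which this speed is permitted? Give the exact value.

T_s = v_R/a_R = (21/20)/6 = 0.1750 s
robot in T_r: 1.0500·0.0600 = 0.0630 m
braking distance = 1.0500²/(2·6.0000) = 0.0919 m
person approaches 0.0000·(0.0600+0.1750) = 0.0000 m
residual clearance needed = 0.1500+0.1000+0.0800 = 0.3300 m
S_min ≈ 0.0630+0.0919+0.0000+0.3300  ⇒  S_min = 3879/8000 m

S_min = 3879/8000 m = 0.4849 m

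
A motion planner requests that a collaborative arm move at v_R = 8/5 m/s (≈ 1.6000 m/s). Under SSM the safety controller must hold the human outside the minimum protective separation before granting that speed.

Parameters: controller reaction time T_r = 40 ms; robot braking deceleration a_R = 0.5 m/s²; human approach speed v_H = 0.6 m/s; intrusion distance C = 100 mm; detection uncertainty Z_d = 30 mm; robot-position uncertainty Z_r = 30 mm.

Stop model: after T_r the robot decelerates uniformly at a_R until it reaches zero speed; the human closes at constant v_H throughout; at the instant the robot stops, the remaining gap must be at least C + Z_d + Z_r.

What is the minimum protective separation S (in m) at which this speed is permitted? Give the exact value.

S_min = 591/125 m = 4.7280 m

T_s = v_R/a_R = (8/5)/(1/2) = 3.2000 s
reaction-phase robot travel = 1.6000·0.0400 = 0.0640 m
robot under decel: 1.6000²/(2·0.5000) = 2.5600 m
human closes 0.6000·3.2400 = 1.9440 m
residual clearance needed = 0.1000+0.0300+0.0300 = 0.1600 m
S_min ≈ 0.0640+2.5600+1.9440+0.1600  ⇒  S_min = 591/125 m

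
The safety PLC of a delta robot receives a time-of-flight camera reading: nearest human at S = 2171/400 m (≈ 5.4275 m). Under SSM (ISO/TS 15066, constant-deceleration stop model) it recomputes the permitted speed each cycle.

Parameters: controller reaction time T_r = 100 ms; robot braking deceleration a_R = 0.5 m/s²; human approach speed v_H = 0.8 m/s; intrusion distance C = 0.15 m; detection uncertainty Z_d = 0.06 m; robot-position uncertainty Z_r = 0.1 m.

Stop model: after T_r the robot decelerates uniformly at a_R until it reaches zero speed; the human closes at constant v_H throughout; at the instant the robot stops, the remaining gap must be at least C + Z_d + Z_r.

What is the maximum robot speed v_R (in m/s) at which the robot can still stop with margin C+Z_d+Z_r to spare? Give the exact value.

at the boundary: (1)·v² + (17/10)·v + (-403/80) = 0
  disc = (17/10)² − 4·(1)·(-403/80) = 576/25 ; √disc = 24/5
  v_R = (−(17/10) + 24/5) / (2·(1)) = 31/20 m/s
check:
braking lasts T_s = (31/20)/(1/2) = 3.1000 s
robot covers v_R·T_r = 1.5500·0.1000 = 0.1550 m before braking
robot covers 1.5500·3.1000 − ½·0.5000·3.1000² = 2.4025 m while stopping
human closes 0.8000·3.2000 = 2.5600 m
C+Z_d+Z_r = 0.1500+0.0600+0.1000 = 0.3100 m
sum ≈ 0.1550+2.4025+2.5600+0.3100 ≈ 5.4275 m = S ✓

v_R_max = 31/20 m/s = 1.5500 m/s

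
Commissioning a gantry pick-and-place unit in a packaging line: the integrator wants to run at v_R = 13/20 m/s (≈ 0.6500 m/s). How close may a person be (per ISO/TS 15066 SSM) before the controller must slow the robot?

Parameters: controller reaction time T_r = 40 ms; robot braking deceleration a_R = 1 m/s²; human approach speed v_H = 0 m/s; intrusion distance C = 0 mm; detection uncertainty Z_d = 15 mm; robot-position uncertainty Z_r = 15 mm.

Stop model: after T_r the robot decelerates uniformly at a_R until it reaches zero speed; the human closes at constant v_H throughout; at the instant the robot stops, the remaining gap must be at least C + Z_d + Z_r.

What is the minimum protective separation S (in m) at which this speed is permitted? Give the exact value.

stop time T_s = (13/20)/1 = 0.6500 s
robot covers v_R·T_r = 0.6500·0.0400 = 0.0260 m before braking
robot under decel: 0.6500²/(2·1.0000) = 0.2112 m
human over T_r+T_s: 0.0000·(0.0400+0.6500) = 0.0000 m
margins: 0.0000+0.0150+0.0150 = 0.0300 m
S_min ≈ 0.0260+0.2112+0.0000+0.0300  ⇒  S_min = 1069/4000 m

S_min = 1069/4000 m = 0.2672 m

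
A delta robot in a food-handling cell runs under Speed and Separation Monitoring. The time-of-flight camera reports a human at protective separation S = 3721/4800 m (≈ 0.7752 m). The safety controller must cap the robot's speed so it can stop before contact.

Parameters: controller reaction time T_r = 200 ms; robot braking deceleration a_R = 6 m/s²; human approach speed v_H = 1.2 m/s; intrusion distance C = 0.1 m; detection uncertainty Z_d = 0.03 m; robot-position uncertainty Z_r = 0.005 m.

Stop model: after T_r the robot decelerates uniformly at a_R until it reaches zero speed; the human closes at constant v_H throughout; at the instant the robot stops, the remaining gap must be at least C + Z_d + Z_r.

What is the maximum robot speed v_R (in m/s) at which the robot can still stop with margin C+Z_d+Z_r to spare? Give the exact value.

collect terms ⇒ (1/12)·v_R² + (2/5)·v_R + (-1921/4800) = 0
  disc = (2/5)² − 4·(1/12)·(-1921/4800) = 169/576 ; √disc = 13/24
  v_R = (−(2/5) + 13/24) / (2·(1/12)) = 17/20 m/s
check:
braking lasts T_s = (17/20)/6 = 0.1417 s
robot covers v_R·T_r = 0.8500·0.2000 = 0.1700 m before braking
braking distance = 0.8500²/(2·6.0000) = 0.0602 m
person approaches 1.2000·(0.2000+0.1417) = 0.4100 m
residual clearance needed = 0.1000+0.0300+0.0050 = 0.1350 m
sum ≈ 0.1700+0.0602+0.4100+0.1350 ≈ 0.7752 m = S ✓

v_R_max = 17/20 m/s = 0.8500 m/s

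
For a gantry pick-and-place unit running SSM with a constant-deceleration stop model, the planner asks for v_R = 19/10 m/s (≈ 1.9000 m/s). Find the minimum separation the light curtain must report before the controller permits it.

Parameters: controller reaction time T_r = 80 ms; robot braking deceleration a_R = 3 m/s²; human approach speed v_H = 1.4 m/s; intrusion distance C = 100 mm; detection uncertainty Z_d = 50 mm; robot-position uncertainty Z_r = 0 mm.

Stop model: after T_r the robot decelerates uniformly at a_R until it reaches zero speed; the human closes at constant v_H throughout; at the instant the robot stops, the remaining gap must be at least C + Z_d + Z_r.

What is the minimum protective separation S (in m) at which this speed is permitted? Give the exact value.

stop time T_s = (19/10)/3 = 0.6333 s
robot in T_r: 1.9000·0.0800 = 0.1520 m
robot covers 1.9000·0.6333 − ½·3.0000·0.6333² = 0.6017 m while stopping
human over T_r+T_s: 1.4000·(0.0800+0.6333) = 0.9987 m
residual clearance needed = 0.1000+0.0500+0.0000 = 0.1500 m
S_min ≈ 0.1520+0.6017+0.9987+0.1500  ⇒  S_min = 5707/3000 m

S_min = 5707/3000 m = 1.9023 m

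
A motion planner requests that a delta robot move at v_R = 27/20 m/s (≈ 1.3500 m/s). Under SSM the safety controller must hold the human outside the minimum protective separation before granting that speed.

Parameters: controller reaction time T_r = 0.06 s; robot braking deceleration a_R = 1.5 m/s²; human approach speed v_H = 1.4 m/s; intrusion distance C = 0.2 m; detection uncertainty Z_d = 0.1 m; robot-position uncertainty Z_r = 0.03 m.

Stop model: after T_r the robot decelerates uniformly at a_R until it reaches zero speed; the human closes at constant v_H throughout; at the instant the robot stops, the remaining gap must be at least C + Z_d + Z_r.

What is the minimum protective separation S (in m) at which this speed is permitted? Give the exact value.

braking lasts T_s = (27/20)/(3/2) = 0.9000 s
robot in T_r: 1.3500·0.0600 = 0.0810 m
robot under decel: 1.3500²/(2·1.5000) = 0.6075 m
person approaches 1.4000·(0.0600+0.9000) = 1.3440 m
margins: 0.2000+0.1000+0.0300 = 0.3300 m
S_min ≈ 0.0810+0.6075+1.3440+0.3300  ⇒  S_min = 189/80 m

S_min = 189/80 m = 2.3625 m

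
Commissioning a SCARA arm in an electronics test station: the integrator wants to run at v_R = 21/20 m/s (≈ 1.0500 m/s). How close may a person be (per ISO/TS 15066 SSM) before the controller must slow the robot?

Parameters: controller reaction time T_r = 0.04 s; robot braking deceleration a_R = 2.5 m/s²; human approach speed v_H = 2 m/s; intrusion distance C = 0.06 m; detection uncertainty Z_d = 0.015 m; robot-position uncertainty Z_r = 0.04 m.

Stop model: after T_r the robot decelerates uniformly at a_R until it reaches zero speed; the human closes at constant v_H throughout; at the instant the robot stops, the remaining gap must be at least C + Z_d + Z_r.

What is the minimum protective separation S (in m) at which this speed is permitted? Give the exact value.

S_min = 519/400 m = 1.2975 m

braking lasts T_s = (21/20)/(5/2) = 0.4200 s
robot in T_r: 1.0500·0.0400 = 0.0420 m
robot covers 1.0500·0.4200 − ½·2.5000·0.4200² = 0.2205 m while stopping
person approaches 2.0000·(0.0400+0.4200) = 0.9200 m
residual clearance needed = 0.0600+0.0150+0.0400 = 0.1150 m
S_min ≈ 0.0420+0.2205+0.9200+0.1150  ⇒  S_min = 519/400 m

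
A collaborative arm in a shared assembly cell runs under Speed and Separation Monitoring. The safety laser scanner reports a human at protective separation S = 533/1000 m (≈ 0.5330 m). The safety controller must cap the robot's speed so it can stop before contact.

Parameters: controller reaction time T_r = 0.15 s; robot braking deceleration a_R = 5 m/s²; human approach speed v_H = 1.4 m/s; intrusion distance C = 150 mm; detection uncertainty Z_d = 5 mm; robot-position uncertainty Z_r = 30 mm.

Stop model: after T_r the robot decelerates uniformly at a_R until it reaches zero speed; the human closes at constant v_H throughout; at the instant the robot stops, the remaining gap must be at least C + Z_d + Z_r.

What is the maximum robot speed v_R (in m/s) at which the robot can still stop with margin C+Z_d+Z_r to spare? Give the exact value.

quadratic (1/10)·v² + (43/100)·v + (-69/500) = 0
  disc = (43/100)² − 4·(1/10)·(-69/500) = 2401/10000 ; √disc = 49/100
  v_R = (−(43/100) + 49/100) / (2·(1/10)) = 3/10 m/s
check:
stop time T_s = (3/10)/5 = 0.0600 s
robot in T_r: 0.3000·0.1500 = 0.0450 m
robot covers 0.3000·0.0600 − ½·5.0000·0.0600² = 0.0090 m while stopping
human closes 1.4000·0.2100 = 0.2940 m
residual clearance needed = 0.1500+0.0050+0.0300 = 0.1850 m
sum ≈ 0.0450+0.0090+0.2940+0.1850 ≈ 0.5330 m = S ✓

v_R_max = 3/10 m/s = 0.3000 m/s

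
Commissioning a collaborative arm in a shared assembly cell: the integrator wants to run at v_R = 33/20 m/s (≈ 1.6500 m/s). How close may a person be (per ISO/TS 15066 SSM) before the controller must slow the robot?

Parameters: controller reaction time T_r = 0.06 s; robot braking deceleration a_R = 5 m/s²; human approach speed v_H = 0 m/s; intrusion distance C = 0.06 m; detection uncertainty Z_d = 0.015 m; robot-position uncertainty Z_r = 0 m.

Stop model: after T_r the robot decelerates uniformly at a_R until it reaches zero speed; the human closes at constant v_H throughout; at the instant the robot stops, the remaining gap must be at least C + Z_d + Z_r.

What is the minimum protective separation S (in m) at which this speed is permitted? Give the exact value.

S_min = 357/800 m = 0.4462 m

stop time T_s = (33/20)/5 = 0.3300 s
reaction-phase robot travel = 1.6500·0.0600 = 0.0990 m
robot under decel: 1.6500²/(2·5.0000) = 0.2722 m
human closes 0.0000·0.3900 = 0.0000 m
margins: 0.0600+0.0150+0.0000 = 0.0750 m
S_min ≈ 0.0990+0.2722+0.0000+0.0750  ⇒  S_min = 357/800 m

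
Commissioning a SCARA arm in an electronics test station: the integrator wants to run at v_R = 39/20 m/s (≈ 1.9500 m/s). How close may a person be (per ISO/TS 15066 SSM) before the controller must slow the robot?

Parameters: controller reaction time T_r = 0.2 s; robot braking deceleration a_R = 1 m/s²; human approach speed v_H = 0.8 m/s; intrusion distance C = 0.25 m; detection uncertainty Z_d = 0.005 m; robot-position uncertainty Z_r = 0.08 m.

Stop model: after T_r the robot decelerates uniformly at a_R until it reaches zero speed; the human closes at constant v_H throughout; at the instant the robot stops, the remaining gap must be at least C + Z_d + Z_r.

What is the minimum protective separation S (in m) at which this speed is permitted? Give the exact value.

braking lasts T_s = (39/20)/1 = 1.9500 s
robot covers v_R·T_r = 1.9500·0.2000 = 0.3900 m before braking
braking distance = 1.9500²/(2·1.0000) = 1.9013 m
person approaches 0.8000·(0.2000+1.9500) = 1.7200 m
C+Z_d+Z_r = 0.2500+0.0050+0.0800 = 0.3350 m
S_min ≈ 0.3900+1.9013+1.7200+0.3350  ⇒  S_min = 3477/800 m

S_min = 3477/800 m = 4.3463 m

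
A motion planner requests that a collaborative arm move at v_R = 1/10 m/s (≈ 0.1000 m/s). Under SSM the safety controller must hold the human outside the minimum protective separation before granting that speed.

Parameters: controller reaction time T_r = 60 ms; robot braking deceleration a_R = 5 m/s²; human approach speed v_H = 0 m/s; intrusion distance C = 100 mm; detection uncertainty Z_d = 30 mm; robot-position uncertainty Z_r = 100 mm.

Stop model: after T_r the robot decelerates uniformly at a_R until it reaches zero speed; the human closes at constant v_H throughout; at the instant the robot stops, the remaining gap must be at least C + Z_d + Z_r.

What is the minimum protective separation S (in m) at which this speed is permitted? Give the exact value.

T_s = v_R/a_R = (1/10)/5 = 0.0200 s
robot covers v_R·T_r = 0.1000·0.0600 = 0.0060 m before braking
robot covers 0.1000·0.0200 − ½·5.0000·0.0200² = 0.0010 m while stopping
person approaches 0.0000·(0.0600+0.0200) = 0.0000 m
residual clearance needed = 0.1000+0.0300+0.1000 = 0.2300 m
S_min ≈ 0.0060+0.0010+0.0000+0.2300  ⇒  S_min = 237/1000 m

S_min = 237/1000 m = 0.2370 m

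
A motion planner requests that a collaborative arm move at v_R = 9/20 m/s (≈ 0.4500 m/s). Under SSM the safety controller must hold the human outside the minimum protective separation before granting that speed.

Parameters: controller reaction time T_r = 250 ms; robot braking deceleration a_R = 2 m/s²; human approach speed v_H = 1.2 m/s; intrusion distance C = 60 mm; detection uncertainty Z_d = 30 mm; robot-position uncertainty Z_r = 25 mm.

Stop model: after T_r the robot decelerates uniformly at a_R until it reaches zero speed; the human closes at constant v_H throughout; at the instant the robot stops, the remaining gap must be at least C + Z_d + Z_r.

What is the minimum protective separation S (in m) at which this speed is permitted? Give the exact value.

stop time T_s = (9/20)/2 = 0.2250 s
reaction-phase robot travel = 0.4500·0.2500 = 0.1125 m
robot covers 0.4500·0.2250 − ½·2.0000·0.2250² = 0.0506 m while stopping
human over T_r+T_s: 1.2000·(0.2500+0.2250) = 0.5700 m
C+Z_d+Z_r = 0.0600+0.0300+0.0250 = 0.1150 m
S_min ≈ 0.1125+0.0506+0.5700+0.1150  ⇒  S_min = 1357/1600 m

S_min = 1357/1600 m = 0.8481 m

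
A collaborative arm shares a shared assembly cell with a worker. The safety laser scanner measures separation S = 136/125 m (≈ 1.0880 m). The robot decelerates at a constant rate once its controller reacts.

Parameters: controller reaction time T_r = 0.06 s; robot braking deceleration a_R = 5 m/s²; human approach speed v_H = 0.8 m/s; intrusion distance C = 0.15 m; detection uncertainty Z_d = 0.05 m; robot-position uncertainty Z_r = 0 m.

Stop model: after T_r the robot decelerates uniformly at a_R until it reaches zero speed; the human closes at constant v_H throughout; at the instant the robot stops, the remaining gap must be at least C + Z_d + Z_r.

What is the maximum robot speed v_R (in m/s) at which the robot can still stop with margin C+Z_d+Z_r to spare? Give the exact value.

at the boundary: (1/10)·v² + (11/50)·v + (-21/25) = 0
  disc = (11/50)² − 4·(1/10)·(-21/25) = 961/2500 ; √disc = 31/50
  v_R = (−(11/50) + 31/50) / (2·(1/10)) = 2 m/s
check:
stop time T_s = 2/5 = 0.4000 s
reaction-phase robot travel = 2.0000·0.0600 = 0.1200 m
robot under decel: 2.0000²/(2·5.0000) = 0.4000 m
human over T_r+T_s: 0.8000·(0.0600+0.4000) = 0.3680 m
margins: 0.1500+0.0500+0.0000 = 0.2000 m
sum ≈ 0.1200+0.4000+0.3680+0.2000 ≈ 1.0880 m = S ✓

v_R_max = 2 m/s = 2.0000 m/s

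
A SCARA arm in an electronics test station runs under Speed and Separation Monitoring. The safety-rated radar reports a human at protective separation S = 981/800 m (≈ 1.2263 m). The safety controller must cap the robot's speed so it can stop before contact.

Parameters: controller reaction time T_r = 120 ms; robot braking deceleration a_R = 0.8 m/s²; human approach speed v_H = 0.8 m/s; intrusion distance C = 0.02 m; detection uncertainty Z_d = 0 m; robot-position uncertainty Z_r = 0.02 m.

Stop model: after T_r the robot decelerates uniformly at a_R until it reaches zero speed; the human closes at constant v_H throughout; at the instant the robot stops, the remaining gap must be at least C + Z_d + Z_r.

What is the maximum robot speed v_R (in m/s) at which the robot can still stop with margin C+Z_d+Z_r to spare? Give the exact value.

v_R_max = 7/10 m/s = 0.7000 m/s

quadratic (5/8)·v² + (28/25)·v + (-4361/4000) = 0
  disc = (28/25)² − 4·(5/8)·(-4361/4000) = 159201/40000 ; √disc = 399/200
  v_R = (−(28/25) + 399/200) / (2·(5/8)) = 7/10 m/s
check:
stop time T_s = (7/10)/(4/5) = 0.8750 s
reaction-phase robot travel = 0.7000·0.1200 = 0.0840 m
robot covers 0.7000·0.8750 − ½·0.8000·0.8750² = 0.3063 m while stopping
human over T_r+T_s: 0.8000·(0.1200+0.8750) = 0.7960 m
margins: 0.0200+0.0000+0.0200 = 0.0400 m
sum ≈ 0.0840+0.3063+0.7960+0.0400 ≈ 1.2263 m = S ✓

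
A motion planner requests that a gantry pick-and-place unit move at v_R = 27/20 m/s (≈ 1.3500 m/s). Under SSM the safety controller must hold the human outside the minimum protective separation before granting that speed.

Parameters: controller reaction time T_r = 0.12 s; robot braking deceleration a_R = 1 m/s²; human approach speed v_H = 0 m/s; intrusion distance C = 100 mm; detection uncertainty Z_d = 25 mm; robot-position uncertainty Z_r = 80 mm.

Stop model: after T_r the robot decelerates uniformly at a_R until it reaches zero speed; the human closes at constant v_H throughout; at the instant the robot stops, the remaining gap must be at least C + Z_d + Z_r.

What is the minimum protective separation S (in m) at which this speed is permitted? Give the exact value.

stop time T_s = (27/20)/1 = 1.3500 s
reaction-phase robot travel = 1.3500·0.1200 = 0.1620 m
robot under decel: 1.3500²/(2·1.0000) = 0.9113 m
human over T_r+T_s: 0.0000·(0.1200+1.3500) = 0.0000 m
C+Z_d+Z_r = 0.1000+0.0250+0.0800 = 0.2050 m
S_min ≈ 0.1620+0.9113+0.0000+0.2050  ⇒  S_min = 5113/4000 m

S_min = 5113/4000 m = 1.2783 m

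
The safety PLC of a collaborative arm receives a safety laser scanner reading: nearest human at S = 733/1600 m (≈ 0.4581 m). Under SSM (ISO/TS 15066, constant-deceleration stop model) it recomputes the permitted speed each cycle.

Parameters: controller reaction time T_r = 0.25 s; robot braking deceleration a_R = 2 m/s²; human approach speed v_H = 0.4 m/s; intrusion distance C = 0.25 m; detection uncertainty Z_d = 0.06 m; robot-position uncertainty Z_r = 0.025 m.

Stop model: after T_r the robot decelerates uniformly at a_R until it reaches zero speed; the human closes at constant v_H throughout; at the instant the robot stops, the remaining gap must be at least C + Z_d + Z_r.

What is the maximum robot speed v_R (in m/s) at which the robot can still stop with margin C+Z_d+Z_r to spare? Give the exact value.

at the boundary: (1/4)·v² + (9/20)·v + (-37/1600) = 0
  disc = (9/20)² − 4·(1/4)·(-37/1600) = 361/1600 ; √disc = 19/40
  v_R = (−(9/20) + 19/40) / (2·(1/4)) = 1/20 m/s
check:
stop time T_s = (1/20)/2 = 0.0250 s
reaction-phase robot travel = 0.0500·0.2500 = 0.0125 m
braking distance = 0.0500²/(2·2.0000) = 0.0006 m
person approaches 0.4000·(0.2500+0.0250) = 0.1100 m
margins: 0.2500+0.0600+0.0250 = 0.3350 m
sum ≈ 0.0125+0.0006+0.1100+0.3350 ≈ 0.4581 m = S ✓

v_R_max = 1/20 m/s = 0.0500 m/s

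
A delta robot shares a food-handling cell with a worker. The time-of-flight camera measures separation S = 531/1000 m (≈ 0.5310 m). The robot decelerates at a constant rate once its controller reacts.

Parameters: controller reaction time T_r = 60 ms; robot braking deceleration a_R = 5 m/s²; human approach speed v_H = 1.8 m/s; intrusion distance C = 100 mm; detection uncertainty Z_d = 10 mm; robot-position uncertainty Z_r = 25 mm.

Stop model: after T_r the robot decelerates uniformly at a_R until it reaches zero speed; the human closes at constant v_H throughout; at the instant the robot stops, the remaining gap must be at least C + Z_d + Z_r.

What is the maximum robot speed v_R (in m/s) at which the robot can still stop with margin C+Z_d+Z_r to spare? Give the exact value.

collect terms ⇒ (1/10)·v_R² + (21/50)·v_R + (-36/125) = 0
  disc = (21/50)² − 4·(1/10)·(-36/125) = 729/2500 ; √disc = 27/50
  v_R = (−(21/50) + 27/50) / (2·(1/10)) = 3/5 m/s
check:
braking lasts T_s = (3/5)/5 = 0.1200 s
reaction-phase robot travel = 0.6000·0.0600 = 0.0360 m
robot covers 0.6000·0.1200 − ½·5.0000·0.1200² = 0.0360 m while stopping
human over T_r+T_s: 1.8000·(0.0600+0.1200) = 0.3240 m
C+Z_d+Z_r = 0.1000+0.0100+0.0250 = 0.1350 m
sum ≈ 0.0360+0.0360+0.3240+0.1350 ≈ 0.5310 m = S ✓

v_R_max = 3/5 m/s = 0.6000 m/s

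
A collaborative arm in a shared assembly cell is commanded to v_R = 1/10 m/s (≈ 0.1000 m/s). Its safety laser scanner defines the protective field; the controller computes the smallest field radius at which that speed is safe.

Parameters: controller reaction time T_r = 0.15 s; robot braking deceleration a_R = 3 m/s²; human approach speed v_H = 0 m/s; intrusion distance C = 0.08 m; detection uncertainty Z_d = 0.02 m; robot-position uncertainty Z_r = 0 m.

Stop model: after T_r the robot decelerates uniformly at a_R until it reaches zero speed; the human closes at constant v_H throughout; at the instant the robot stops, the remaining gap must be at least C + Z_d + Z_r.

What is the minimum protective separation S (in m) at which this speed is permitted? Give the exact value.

braking lasts T_s = (1/10)/3 = 0.0333 s
robot covers v_R·T_r = 0.1000·0.1500 = 0.0150 m before braking
braking distance = 0.1000²/(2·3.0000) = 0.0017 m
person approaches 0.0000·(0.1500+0.0333) = 0.0000 m
residual clearance needed = 0.0800+0.0200+0.0000 = 0.1000 m
S_min ≈ 0.0150+0.0017+0.0000+0.1000  ⇒  S_min = 7/60 m

S_min = 7/60 m = 0.1167 m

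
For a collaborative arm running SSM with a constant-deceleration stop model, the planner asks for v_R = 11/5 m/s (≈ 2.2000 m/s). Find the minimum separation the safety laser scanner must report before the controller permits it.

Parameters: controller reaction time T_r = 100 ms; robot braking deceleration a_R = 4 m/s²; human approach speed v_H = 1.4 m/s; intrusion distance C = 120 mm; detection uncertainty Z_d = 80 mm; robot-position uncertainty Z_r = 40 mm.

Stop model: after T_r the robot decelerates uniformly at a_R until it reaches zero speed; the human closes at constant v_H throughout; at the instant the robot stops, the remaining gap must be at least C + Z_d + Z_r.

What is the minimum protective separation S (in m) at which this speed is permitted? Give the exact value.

T_s = v_R/a_R = (11/5)/4 = 0.5500 s
robot in T_r: 2.2000·0.1000 = 0.2200 m
robot under decel: 2.2000²/(2·4.0000) = 0.6050 m
human closes 1.4000·0.6500 = 0.9100 m
C+Z_d+Z_r = 0.1200+0.0800+0.0400 = 0.2400 m
S_min ≈ 0.2200+0.6050+0.9100+0.2400  ⇒  S_min = 79/40 m

S_min = 79/40 m = 1.9750 m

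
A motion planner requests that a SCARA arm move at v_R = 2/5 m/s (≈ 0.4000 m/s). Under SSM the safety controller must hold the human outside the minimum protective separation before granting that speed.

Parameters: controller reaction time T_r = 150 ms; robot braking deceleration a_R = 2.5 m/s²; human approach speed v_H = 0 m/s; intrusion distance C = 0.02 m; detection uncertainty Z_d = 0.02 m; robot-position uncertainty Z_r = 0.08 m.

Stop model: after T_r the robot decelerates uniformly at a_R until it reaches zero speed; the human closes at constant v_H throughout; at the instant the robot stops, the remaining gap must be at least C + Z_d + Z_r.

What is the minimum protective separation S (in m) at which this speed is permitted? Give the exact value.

S_min = 53/250 m = 0.2120 m

T_s = v_R/a_R = (2/5)/(5/2) = 0.1600 s
robot covers v_R·T_r = 0.4000·0.1500 = 0.0600 m before braking
robot under decel: 0.4000²/(2·2.5000) = 0.0320 m
human over T_r+T_s: 0.0000·(0.1500+0.1600) = 0.0000 m
C+Z_d+Z_r = 0.0200+0.0200+0.0800 = 0.1200 m
S_min ≈ 0.0600+0.0320+0.0000+0.1200  ⇒  S_min = 53/250 m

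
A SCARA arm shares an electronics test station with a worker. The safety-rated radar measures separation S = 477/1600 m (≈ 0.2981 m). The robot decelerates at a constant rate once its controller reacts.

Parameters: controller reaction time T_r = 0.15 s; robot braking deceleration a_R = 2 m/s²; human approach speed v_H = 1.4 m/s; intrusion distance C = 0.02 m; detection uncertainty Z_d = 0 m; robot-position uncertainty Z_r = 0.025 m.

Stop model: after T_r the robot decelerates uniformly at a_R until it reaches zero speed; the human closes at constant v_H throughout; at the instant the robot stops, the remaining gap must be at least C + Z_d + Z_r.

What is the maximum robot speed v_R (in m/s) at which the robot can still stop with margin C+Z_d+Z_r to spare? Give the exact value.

at the boundary: (1/4)·v² + (17/20)·v + (-69/1600) = 0
  disc = (17/20)² − 4·(1/4)·(-69/1600) = 49/64 ; √disc = 7/8
  v_R = (−(17/20) + 7/8) / (2·(1/4)) = 1/20 m/s
check:
braking lasts T_s = (1/20)/2 = 0.0250 s
robot in T_r: 0.0500·0.1500 = 0.0075 m
robot under decel: 0.0500²/(2·2.0000) = 0.0006 m
human over T_r+T_s: 1.4000·(0.1500+0.0250) = 0.2450 m
C+Z_d+Z_r = 0.0200+0.0000+0.0250 = 0.0450 m
sum ≈ 0.0075+0.0006+0.2450+0.0450 ≈ 0.2981 m = S ✓

v_R_max = 1/20 m/s = 0.0500 m/s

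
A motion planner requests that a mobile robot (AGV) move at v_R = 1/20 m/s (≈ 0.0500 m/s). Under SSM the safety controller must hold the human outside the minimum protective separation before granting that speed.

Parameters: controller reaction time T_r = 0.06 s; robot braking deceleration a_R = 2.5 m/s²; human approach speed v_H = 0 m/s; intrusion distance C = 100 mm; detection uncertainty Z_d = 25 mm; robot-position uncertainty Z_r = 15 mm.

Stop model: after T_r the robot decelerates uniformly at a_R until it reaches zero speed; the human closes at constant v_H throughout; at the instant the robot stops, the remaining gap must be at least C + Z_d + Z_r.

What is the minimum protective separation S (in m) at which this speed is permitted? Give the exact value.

S_min = 287/2000 m = 0.1435 m

stop time T_s = (1/20)/(5/2) = 0.0200 s
robot in T_r: 0.0500·0.0600 = 0.0030 m
braking distance = 0.0500²/(2·2.5000) = 0.0005 m
human over T_r+T_s: 0.0000·(0.0600+0.0200) = 0.0000 m
margins: 0.1000+0.0250+0.0150 = 0.1400 m
S_min ≈ 0.0030+0.0005+0.0000+0.1400  ⇒  S_min = 287/2000 m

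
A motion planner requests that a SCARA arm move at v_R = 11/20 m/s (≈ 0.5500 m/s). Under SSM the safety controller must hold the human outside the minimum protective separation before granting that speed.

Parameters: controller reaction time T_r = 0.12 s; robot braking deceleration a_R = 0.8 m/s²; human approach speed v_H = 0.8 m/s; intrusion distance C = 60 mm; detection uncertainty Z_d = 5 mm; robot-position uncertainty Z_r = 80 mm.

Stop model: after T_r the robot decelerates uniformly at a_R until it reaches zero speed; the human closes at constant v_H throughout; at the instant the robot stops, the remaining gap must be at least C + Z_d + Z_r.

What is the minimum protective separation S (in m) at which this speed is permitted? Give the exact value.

S_min = 16737/16000 m = 1.0461 m

braking lasts T_s = (11/20)/(4/5) = 0.6875 s
reaction-phase robot travel = 0.5500·0.1200 = 0.0660 m
robot under decel: 0.5500²/(2·0.8000) = 0.1891 m
person approaches 0.8000·(0.1200+0.6875) = 0.6460 m
residual clearance needed = 0.0600+0.0050+0.0800 = 0.1450 m
S_min ≈ 0.0660+0.1891+0.6460+0.1450  ⇒  S_min = 16737/16000 m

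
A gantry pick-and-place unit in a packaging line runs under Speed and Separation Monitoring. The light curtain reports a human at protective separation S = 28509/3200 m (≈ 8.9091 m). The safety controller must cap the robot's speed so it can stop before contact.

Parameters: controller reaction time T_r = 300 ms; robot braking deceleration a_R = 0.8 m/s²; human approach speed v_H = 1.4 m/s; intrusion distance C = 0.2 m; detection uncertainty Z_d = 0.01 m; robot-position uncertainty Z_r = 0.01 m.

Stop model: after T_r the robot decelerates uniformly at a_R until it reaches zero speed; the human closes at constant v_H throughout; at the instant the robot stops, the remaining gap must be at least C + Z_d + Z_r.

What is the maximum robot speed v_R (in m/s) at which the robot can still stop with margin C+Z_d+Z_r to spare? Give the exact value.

v_R_max = 47/20 m/s = 2.3500 m/s

quadratic (5/8)·v² + (41/20)·v + (-26461/3200) = 0
  disc = (41/20)² − 4·(5/8)·(-26461/3200) = 159201/6400 ; √disc = 399/80
  v_R = (−(41/20) + 399/80) / (2·(5/8)) = 47/20 m/s
check:
stop time T_s = (47/20)/(4/5) = 2.9375 s
robot in T_r: 2.3500·0.3000 = 0.7050 m
robot covers 2.3500·2.9375 − ½·0.8000·2.9375² = 3.4516 m while stopping
human over T_r+T_s: 1.4000·(0.3000+2.9375) = 4.5325 m
margins: 0.2000+0.0100+0.0100 = 0.2200 m
sum ≈ 0.7050+3.4516+4.5325+0.2200 ≈ 8.9091 m = S ✓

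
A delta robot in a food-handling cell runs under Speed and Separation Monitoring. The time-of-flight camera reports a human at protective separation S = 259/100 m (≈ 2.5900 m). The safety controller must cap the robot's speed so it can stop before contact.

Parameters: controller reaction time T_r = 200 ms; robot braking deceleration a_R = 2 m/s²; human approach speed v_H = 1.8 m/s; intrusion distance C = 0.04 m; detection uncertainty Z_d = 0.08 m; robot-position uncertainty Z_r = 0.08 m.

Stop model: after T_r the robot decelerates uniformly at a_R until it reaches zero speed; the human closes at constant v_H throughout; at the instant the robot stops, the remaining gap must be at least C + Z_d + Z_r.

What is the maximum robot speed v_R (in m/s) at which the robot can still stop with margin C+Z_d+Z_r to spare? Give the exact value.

v_R_max = 7/5 m/s = 1.4000 m/s

quadratic (1/4)·v² + (11/10)·v + (-203/100) = 0
  disc = (11/10)² − 4·(1/4)·(-203/100) = 81/25 ; √disc = 9/5
  v_R = (−(11/10) + 9/5) / (2·(1/4)) = 7/5 m/s
check:
T_s = v_R/a_R = (7/5)/2 = 0.7000 s
reaction-phase robot travel = 1.4000·0.2000 = 0.2800 m
braking distance = 1.4000²/(2·2.0000) = 0.4900 m
human closes 1.8000·0.9000 = 1.6200 m
C+Z_d+Z_r = 0.0400+0.0800+0.0800 = 0.2000 m
sum ≈ 0.2800+0.4900+1.6200+0.2000 ≈ 2.5900 m = S ✓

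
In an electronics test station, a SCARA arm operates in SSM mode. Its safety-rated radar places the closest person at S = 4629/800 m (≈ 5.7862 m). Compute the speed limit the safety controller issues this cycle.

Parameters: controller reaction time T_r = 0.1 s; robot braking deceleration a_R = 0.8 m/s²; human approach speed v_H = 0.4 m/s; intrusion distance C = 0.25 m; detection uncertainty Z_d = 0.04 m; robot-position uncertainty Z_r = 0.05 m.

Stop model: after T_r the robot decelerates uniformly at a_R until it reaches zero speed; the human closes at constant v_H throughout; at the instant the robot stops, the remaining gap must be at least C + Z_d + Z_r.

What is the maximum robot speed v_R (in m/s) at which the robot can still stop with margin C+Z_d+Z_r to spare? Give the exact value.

quadratic (5/8)·v² + (3/5)·v + (-173/32) = 0
  disc = (3/5)² − 4·(5/8)·(-173/32) = 22201/1600 ; √disc = 149/40
  v_R = (−(3/5) + 149/40) / (2·(5/8)) = 5/2 m/s
check:
stop time T_s = (5/2)/(4/5) = 3.1250 s
reaction-phase robot travel = 2.5000·0.1000 = 0.2500 m
robot under decel: 2.5000²/(2·0.8000) = 3.9062 m
human closes 0.4000·3.2250 = 1.2900 m
margins: 0.2500+0.0400+0.0500 = 0.3400 m
sum ≈ 0.2500+3.9062+1.2900+0.3400 ≈ 5.7862 m = S ✓

v_R_max = 5/2 m/s = 2.5000 m/s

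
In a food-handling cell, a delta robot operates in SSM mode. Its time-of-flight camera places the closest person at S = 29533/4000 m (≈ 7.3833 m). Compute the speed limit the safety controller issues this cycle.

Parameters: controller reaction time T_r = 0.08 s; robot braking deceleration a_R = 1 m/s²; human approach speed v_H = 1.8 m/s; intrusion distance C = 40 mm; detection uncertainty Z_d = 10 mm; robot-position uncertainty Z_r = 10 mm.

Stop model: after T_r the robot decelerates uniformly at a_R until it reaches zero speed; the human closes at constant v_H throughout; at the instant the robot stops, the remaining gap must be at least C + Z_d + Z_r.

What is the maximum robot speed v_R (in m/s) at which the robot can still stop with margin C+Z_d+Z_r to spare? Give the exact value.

quadratic (1/2)·v² + (47/25)·v + (-28717/4000) = 0
  disc = (47/25)² − 4·(1/2)·(-28717/4000) = 178929/10000 ; √disc = 423/100
  v_R = (−(47/25) + 423/100) / (2·(1/2)) = 47/20 m/s
check:
braking lasts T_s = (47/20)/1 = 2.3500 s
robot covers v_R·T_r = 2.3500·0.0800 = 0.1880 m before braking
braking distance = 2.3500²/(2·1.0000) = 2.7612 m
person approaches 1.8000·(0.0800+2.3500) = 4.3740 m
margins: 0.0400+0.0100+0.0100 = 0.0600 m
sum ≈ 0.1880+2.7612+4.3740+0.0600 ≈ 7.3833 m = S ✓

v_R_max = 47/20 m/s = 2.3500 m/s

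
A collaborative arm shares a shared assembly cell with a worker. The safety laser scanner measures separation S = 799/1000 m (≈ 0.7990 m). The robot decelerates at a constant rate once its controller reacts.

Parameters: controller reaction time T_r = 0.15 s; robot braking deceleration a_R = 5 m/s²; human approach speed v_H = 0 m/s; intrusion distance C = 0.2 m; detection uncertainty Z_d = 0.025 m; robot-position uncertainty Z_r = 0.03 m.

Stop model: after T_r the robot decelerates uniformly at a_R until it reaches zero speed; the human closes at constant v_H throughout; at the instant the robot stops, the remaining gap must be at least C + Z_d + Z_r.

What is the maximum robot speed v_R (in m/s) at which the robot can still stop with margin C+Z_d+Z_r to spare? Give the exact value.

v_R_max = 17/10 m/s = 1.7000 m/s

collect terms ⇒ (1/10)·v_R² + (3/20)·v_R + (-68/125) = 0
  disc = (3/20)² − 4·(1/10)·(-68/125) = 2401/10000 ; √disc = 49/100
  v_R = (−(3/20) + 49/100) / (2·(1/10)) = 17/10 m/s
check:
T_s = v_R/a_R = (17/10)/5 = 0.3400 s
reaction-phase robot travel = 1.7000·0.1500 = 0.2550 m
braking distance = 1.7000²/(2·5.0000) = 0.2890 m
human over T_r+T_s: 0.0000·(0.1500+0.3400) = 0.0000 m
C+Z_d+Z_r = 0.2000+0.0250+0.0300 = 0.2550 m
sum ≈ 0.2550+0.2890+0.0000+0.2550 ≈ 0.7990 m = S ✓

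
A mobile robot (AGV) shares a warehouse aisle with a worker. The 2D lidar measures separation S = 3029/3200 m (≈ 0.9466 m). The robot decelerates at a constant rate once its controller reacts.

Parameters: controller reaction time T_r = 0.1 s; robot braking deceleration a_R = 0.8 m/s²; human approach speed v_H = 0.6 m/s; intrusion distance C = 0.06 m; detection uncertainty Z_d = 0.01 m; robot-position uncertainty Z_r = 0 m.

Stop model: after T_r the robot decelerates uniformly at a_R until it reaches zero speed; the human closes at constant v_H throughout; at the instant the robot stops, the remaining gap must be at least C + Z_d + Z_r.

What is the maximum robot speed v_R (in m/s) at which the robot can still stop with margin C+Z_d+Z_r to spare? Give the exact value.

quadratic (5/8)·v² + (17/20)·v + (-2613/3200) = 0
  disc = (17/20)² − 4·(5/8)·(-2613/3200) = 17689/6400 ; √disc = 133/80
  v_R = (−(17/20) + 133/80) / (2·(5/8)) = 13/20 m/s
check:
stop time T_s = (13/20)/(4/5) = 0.8125 s
robot in T_r: 0.6500·0.1000 = 0.0650 m
robot under decel: 0.6500²/(2·0.8000) = 0.2641 m
person approaches 0.6000·(0.1000+0.8125) = 0.5475 m
residual clearance needed = 0.0600+0.0100+0.0000 = 0.0700 m
sum ≈ 0.0650+0.2641+0.5475+0.0700 ≈ 0.9466 m = S ✓

v_R_max = 13/20 m/s = 0.6500 m/s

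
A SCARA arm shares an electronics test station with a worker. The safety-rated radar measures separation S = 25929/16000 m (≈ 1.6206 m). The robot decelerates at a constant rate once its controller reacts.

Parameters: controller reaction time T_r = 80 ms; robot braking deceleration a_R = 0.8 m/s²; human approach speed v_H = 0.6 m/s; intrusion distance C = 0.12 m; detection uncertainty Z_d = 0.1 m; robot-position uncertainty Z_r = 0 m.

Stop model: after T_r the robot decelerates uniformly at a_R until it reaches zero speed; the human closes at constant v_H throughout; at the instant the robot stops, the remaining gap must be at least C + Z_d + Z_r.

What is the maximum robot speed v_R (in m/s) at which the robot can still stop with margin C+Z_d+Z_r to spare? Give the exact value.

collect terms ⇒ (5/8)·v_R² + (83/100)·v_R + (-21641/16000) = 0
  disc = (83/100)² − 4·(5/8)·(-21641/16000) = 651249/160000 ; √disc = 807/400
  v_R = (−(83/100) + 807/400) / (2·(5/8)) = 19/20 m/s
check:
stop time T_s = (19/20)/(4/5) = 1.1875 s
reaction-phase robot travel = 0.9500·0.0800 = 0.0760 m
braking distance = 0.9500²/(2·0.8000) = 0.5641 m
person approaches 0.6000·(0.0800+1.1875) = 0.7605 m
C+Z_d+Z_r = 0.1200+0.1000+0.0000 = 0.2200 m
sum ≈ 0.0760+0.5641+0.7605+0.2200 ≈ 1.6206 m = S ✓

v_R_max = 19/20 m/s = 0.9500 m/s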